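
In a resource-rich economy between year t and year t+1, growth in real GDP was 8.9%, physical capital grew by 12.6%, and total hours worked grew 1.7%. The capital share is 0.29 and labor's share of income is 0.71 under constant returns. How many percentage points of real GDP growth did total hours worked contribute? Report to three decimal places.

1.207

Labor's share = 1 − 0.29 = 0.71.
Contribution = share × growth = 0.71 × 1.7 = 1.207 pp.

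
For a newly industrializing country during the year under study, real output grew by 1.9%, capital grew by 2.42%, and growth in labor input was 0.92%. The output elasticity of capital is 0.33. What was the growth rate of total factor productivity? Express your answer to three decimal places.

0.485%

Labor's share = 1 − 0.33 = 0.67.
Capital: 0.33 × 2.42 = 0.7986 pp.
Labor input: 0.67 × 0.92 = 0.6164 pp.
TFP growth = 1.9 − 1.415 = 0.485%.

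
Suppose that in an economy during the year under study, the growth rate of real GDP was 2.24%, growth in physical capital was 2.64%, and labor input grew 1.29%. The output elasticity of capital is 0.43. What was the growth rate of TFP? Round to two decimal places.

TFP growth was 0.37%.

Labor's share = 1 − 0.43 = 0.57.
Physical capital: 0.43 × 2.64 = 1.1352 pp.
Labor input: 0.57 × 1.29 = 0.7353 pp.
TFP growth = 2.24 − 1.8705 = 0.3695%.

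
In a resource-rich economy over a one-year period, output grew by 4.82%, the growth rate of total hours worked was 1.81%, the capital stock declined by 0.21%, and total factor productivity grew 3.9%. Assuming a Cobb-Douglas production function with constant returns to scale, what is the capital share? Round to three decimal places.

gY = gA + α·gK + (1−α)·gL, so gY − gA − gL = α(gK − gL).
4.82 − 3.9 − 1.81 = α × (-0.21 − 1.81).
-0.89 = -2.02 α, so α = 0.44059.

0.441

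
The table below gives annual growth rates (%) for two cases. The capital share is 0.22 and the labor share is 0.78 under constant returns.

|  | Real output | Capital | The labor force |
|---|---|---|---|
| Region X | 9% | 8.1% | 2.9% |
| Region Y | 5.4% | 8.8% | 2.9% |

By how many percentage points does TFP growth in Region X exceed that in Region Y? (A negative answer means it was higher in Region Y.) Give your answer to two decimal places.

Labor's share = 1 − 0.22 = 0.78.
Region X: TFP = 9 − 1.782 − 2.262 = 4.956%.
Region Y: TFP = 5.4 − 1.936 − 2.262 = 1.202%.
Difference = 4.956 − (1.202) = 3.754 pp.

3.75 percentage points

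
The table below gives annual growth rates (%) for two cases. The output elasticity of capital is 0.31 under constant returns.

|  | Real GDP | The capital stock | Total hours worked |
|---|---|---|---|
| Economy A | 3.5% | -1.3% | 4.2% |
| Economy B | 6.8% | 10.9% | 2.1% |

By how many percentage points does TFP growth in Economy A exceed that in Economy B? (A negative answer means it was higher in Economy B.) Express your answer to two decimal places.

-0.97 percentage points

Labor's share = 1 − 0.31 = 0.69.
Economy A: TFP = 3.5 + 0.403 − 2.898 = 1.005%.
Economy B: TFP = 6.8 − 3.379 − 1.449 = 1.972%.
Difference = 1.005 − (1.972) = -0.967 pp.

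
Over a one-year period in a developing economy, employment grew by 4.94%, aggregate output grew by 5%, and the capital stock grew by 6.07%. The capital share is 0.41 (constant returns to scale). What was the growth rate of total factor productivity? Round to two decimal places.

Labor's share = 1 − 0.41 = 0.59.
The capital stock: 0.41 × 6.07 = 2.4887 pp.
Employment: 0.59 × 4.94 = 2.9146 pp.
TFP growth = 5 − 5.4033 = -0.4033%.

-0.40%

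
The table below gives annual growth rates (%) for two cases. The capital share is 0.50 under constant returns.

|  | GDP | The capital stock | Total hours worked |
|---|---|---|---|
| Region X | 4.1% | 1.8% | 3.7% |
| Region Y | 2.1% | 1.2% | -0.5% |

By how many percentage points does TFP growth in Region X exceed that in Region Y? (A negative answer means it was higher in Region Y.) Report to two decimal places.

Labor's share = 1 − 0.5 = 0.5.
Region X: TFP = 4.1 − 0.9 − 1.85 = 1.35%.
Region Y: TFP = 2.1 − 0.6 + 0.25 = 1.75%.
Difference = 1.35 − (1.75) = -0.4 pp.

-0.40 percentage points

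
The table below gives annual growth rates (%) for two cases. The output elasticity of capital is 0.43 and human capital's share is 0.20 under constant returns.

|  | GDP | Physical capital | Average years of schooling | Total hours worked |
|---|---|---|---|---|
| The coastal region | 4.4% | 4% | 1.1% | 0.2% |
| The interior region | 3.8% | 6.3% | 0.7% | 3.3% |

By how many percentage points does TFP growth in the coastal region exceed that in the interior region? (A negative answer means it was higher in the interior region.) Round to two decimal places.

2.66 percentage points

Labor's share = 1 − 0.43 − 0.2 = 0.37.
The coastal region: TFP = 4.4 − 1.72 − 0.22 − 0.074 = 2.386%.
The interior region: TFP = 3.8 − 2.709 − 0.14 − 1.221 = -0.27%.
Difference = 2.386 − (-0.27) = 2.656 pp.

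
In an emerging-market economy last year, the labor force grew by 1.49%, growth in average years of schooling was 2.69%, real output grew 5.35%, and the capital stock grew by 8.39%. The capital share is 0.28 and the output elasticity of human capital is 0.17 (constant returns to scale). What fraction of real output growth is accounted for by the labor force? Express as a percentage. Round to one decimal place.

The labor force accounted for 15.3% of growth.

Labor's share = 1 − 0.28 − 0.17 = 0.55.
The labor force contributed 0.55 × 1.49 = 0.8195 pp.
Share of growth = 0.8195 / 5.35 × 100 = 15.318%.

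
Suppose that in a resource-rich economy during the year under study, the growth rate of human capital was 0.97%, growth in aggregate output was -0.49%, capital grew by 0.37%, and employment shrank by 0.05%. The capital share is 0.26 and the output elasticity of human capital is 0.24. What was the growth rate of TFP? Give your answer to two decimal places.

-0.79%

Labor's share = 1 − 0.26 − 0.24 = 0.5.
Capital: 0.26 × 0.37 = 0.0962 pp.
Human capital: 0.24 × 0.97 = 0.2328 pp.
Employment: 0.5 × (-0.05) = -0.025 pp.
TFP growth = -0.49 − 0.304 = -0.794%.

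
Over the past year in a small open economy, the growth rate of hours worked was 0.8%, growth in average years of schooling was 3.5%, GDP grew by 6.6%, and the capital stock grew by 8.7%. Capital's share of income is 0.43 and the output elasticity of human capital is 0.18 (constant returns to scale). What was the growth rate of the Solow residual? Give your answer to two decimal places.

Labor's share = 1 − 0.43 − 0.18 = 0.39.
The capital stock: 0.43 × 8.7 = 3.741 pp.
Average years of schooling: 0.18 × 3.5 = 0.63 pp.
Hours worked: 0.39 × 0.8 = 0.312 pp.
TFP growth = 6.6 − 4.683 = 1.917%.

1.92%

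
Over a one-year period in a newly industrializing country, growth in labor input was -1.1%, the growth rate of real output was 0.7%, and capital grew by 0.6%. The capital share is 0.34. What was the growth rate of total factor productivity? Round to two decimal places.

1.22%

Labor's share = 1 − 0.34 = 0.66.
Capital: 0.34 × 0.6 = 0.204 pp.
Labor input: 0.66 × (-1.1) = -0.726 pp.
TFP growth = 0.7 + 0.522 = 1.222%.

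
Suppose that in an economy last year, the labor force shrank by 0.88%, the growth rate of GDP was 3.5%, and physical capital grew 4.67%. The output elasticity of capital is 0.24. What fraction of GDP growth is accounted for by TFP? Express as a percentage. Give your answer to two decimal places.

Labor's share = 1 − 0.24 = 0.76.
Physical capital: 0.24 × 4.67 = 1.1208 pp.
The labor force: 0.76 × (-0.88) = -0.6688 pp.
TFP growth = 3.5 − 0.452 = 3.048%.
TFP share of growth = 3.048 / 3.5 × 100 = 87.0857%.

TFP accounted for 87.09% of growth.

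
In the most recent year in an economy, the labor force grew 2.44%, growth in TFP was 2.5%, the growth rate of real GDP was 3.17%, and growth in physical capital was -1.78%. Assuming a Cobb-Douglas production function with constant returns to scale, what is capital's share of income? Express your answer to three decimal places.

0.419

gY = gA + α·gK + (1−α)·gL, so gY − gA − gL = α(gK − gL).
3.17 − 2.5 − 2.44 = α × (-1.78 − 2.44).
-1.77 = -4.22 α, so α = 0.41943.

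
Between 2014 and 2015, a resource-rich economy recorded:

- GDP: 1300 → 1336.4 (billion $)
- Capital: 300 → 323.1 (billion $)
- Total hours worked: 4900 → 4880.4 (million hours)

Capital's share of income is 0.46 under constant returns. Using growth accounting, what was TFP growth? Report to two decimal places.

GDP growth = (1336.4 − 1300) / 1300 = 2.8%.
Capital growth = (323.1 − 300) / 300 = 7.7%.
Total hours worked growth = (4880.4 − 4900) / 4900 = -0.4%.
Labor's share = 1 − 0.46 = 0.54.
Capital: 0.46 × 7.7 = 3.542 pp.
Total hours worked: 0.54 × (-0.4) = -0.216 pp.
TFP growth = 2.8 − 3.326 = -0.526%.

-0.53%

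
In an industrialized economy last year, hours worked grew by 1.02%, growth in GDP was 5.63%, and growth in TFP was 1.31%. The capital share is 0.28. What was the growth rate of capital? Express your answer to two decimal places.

Capital grew 12.81%.

Labor's share = 1 − 0.28 = 0.72.
gY = gA + 0.72×1.02 + 0.28×g.
0.28×g = 5.63 − 1.31 − 0.7344 = 3.5856.
g = 3.5856 / 0.28 = 12.8057%.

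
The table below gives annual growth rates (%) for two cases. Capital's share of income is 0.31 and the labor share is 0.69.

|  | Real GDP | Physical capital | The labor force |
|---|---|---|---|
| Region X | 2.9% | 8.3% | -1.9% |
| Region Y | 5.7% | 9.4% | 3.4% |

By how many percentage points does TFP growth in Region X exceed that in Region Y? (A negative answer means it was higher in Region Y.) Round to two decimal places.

1.20 percentage points

Labor's share = 1 − 0.31 = 0.69.
Region X: TFP = 2.9 − 2.573 + 1.311 = 1.638%.
Region Y: TFP = 5.7 − 2.914 − 2.346 = 0.44%.
Difference = 1.638 − (0.44) = 1.198 pp.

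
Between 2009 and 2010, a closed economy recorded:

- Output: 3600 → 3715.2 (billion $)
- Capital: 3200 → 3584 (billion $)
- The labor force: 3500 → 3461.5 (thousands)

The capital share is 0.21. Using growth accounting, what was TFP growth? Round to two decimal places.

1.55%

Output growth = (3715.2 − 3600) / 3600 = 3.2%.
Capital growth = (3584 − 3200) / 3200 = 12%.
The labor force growth = (3461.5 − 3500) / 3500 = -1.1%.
Labor's share = 1 − 0.21 = 0.79.
Capital: 0.21 × 12 = 2.52 pp.
The labor force: 0.79 × (-1.1) = -0.869 pp.
TFP growth = 3.2 − 1.651 = 1.549%.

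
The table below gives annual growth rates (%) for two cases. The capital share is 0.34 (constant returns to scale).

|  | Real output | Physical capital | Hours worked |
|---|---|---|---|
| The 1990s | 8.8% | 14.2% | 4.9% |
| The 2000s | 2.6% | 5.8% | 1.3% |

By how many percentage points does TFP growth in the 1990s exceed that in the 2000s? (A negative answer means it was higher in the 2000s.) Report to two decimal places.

0.97 percentage points

Labor's share = 1 − 0.34 = 0.66.
The 1990s: TFP = 8.8 − 4.828 − 3.234 = 0.738%.
The 2000s: TFP = 2.6 − 1.972 − 0.858 = -0.23%.
Difference = 0.738 − (-0.23) = 0.968 pp.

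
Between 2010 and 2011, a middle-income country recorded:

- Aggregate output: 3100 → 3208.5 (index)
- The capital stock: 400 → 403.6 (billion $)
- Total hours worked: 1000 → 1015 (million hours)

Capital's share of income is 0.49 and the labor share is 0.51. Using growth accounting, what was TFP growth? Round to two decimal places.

2.29%

Aggregate output growth = (3208.5 − 3100) / 3100 = 3.5%.
The capital stock growth = (403.6 − 400) / 400 = 0.9%.
Total hours worked growth = (1015 − 1000) / 1000 = 1.5%.
Labor's share = 1 − 0.49 = 0.51.
The capital stock: 0.49 × 0.9 = 0.441 pp.
Total hours worked: 0.51 × 1.5 = 0.765 pp.
TFP growth = 3.5 − 1.206 = 2.294%.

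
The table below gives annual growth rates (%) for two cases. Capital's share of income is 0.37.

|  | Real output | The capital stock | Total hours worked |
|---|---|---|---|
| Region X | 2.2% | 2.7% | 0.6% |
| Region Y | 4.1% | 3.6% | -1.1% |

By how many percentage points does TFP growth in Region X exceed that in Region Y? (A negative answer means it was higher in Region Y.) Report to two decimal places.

Labor's share = 1 − 0.37 = 0.63.
Region X: TFP = 2.2 − 0.999 − 0.378 = 0.823%.
Region Y: TFP = 4.1 − 1.332 + 0.693 = 3.461%.
Difference = 0.823 − (3.461) = -2.638 pp.

-2.64 percentage points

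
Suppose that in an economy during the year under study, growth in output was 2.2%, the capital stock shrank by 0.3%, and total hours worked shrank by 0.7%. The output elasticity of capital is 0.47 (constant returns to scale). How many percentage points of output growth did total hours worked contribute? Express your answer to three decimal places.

-0.371 pp

Labor's share = 1 − 0.47 = 0.53.
Contribution = share × growth = 0.53 × (-0.7) = -0.371 pp.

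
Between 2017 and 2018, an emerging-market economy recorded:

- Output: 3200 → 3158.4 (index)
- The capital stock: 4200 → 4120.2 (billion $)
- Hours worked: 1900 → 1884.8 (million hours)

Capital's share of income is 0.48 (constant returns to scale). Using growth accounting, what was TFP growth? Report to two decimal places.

TFP growth was 0.03%.

Output growth = (3158.4 − 3200) / 3200 = -1.3%.
The capital stock growth = (4120.2 − 4200) / 4200 = -1.9%.
Hours worked growth = (1884.8 − 1900) / 1900 = -0.8%.
Labor's share = 1 − 0.48 = 0.52.
The capital stock: 0.48 × (-1.9) = -0.912 pp.
Hours worked: 0.52 × (-0.8) = -0.416 pp.
TFP growth = -1.3 + 1.328 = 0.028%.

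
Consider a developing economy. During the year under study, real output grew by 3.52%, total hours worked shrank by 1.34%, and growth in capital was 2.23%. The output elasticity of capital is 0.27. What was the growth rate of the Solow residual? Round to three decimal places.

Labor's share = 1 − 0.27 = 0.73.
Capital: 0.27 × 2.23 = 0.6021 pp.
Total hours worked: 0.73 × (-1.34) = -0.9782 pp.
TFP growth = 3.52 + 0.3761 = 3.8961%.

The Solow residual grew 3.896%.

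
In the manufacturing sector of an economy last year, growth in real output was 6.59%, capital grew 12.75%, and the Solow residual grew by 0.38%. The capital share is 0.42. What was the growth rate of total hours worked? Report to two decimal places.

1.47%

Labor's share = 1 − 0.42 = 0.58.
gY = gA + 0.42×12.75 + 0.58×g.
0.58×g = 6.59 − 0.38 − 5.355 = 0.855.
g = 0.855 / 0.58 = 1.4741%.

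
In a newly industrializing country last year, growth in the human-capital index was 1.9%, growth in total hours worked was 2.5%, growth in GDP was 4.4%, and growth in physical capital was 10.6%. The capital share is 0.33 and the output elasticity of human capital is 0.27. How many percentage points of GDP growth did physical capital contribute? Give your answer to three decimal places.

3.498 percentage points

Contribution = share × growth = 0.33 × 10.6 = 3.498 pp.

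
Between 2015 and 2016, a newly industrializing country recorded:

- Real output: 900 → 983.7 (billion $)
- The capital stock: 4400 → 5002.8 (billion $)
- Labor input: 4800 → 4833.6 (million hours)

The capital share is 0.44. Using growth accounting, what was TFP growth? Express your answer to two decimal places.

TFP grew 2.88%.

Real output growth = (983.7 − 900) / 900 = 9.3%.
The capital stock growth = (5002.8 − 4400) / 4400 = 13.7%.
Labor input growth = (4833.6 − 4800) / 4800 = 0.7%.
Labor's share = 1 − 0.44 = 0.56.
The capital stock: 0.44 × 13.7 = 6.028 pp.
Labor input: 0.56 × 0.7 = 0.392 pp.
TFP growth = 9.3 − 6.42 = 2.88%.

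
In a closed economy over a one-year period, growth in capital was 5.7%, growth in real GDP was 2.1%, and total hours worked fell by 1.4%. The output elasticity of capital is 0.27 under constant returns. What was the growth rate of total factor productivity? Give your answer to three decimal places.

Labor's share = 1 − 0.27 = 0.73.
Capital: 0.27 × 5.7 = 1.539 pp.
Total hours worked: 0.73 × (-1.4) = -1.022 pp.
TFP growth = 2.1 − 0.517 = 1.583%.

1.583%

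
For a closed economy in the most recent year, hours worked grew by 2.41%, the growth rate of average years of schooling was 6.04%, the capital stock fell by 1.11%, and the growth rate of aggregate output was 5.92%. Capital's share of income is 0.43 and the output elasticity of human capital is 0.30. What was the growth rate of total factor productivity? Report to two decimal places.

Labor's share = 1 − 0.43 − 0.3 = 0.27.
The capital stock: 0.43 × (-1.11) = -0.4773 pp.
Average years of schooling: 0.3 × 6.04 = 1.812 pp.
Hours worked: 0.27 × 2.41 = 0.6507 pp.
TFP growth = 5.92 − 1.9854 = 3.9346%.

Total factor productivity grew 3.93%.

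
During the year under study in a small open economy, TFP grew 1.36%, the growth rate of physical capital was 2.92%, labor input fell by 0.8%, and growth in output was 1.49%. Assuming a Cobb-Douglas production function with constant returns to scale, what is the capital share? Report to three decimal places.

0.250

gY = gA + α·gK + (1−α)·gL, so gY − gA − gL = α(gK − gL).
1.49 − 1.36 + 0.8 = α × (2.92 − (-0.8)).
0.93 = 3.72 α, so α = 0.25.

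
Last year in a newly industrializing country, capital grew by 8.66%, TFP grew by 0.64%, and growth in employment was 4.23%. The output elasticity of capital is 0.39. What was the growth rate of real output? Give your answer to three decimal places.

Labor's share = 1 − 0.39 = 0.61.
Capital: 0.39 × 8.66 = 3.3774 pp.
Employment: 0.61 × 4.23 = 2.5803 pp.
Output growth = 0.64 + 5.9577 = 6.5977%.

6.598%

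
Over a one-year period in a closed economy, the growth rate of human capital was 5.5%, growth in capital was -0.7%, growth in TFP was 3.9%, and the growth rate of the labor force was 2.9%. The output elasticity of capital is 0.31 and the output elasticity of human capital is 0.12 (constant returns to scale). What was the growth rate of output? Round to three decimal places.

Labor's share = 1 − 0.31 − 0.12 = 0.57.
Capital: 0.31 × (-0.7) = -0.217 pp.
Human capital: 0.12 × 5.5 = 0.66 pp.
The labor force: 0.57 × 2.9 = 1.653 pp.
Output growth = 3.9 + 2.096 = 5.996%.

Output growth was 5.996%.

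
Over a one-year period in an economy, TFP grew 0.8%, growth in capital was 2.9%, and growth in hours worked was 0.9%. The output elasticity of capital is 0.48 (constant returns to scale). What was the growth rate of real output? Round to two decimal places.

Real output growth was 2.66%.

Labor's share = 1 − 0.48 = 0.52.
Capital: 0.48 × 2.9 = 1.392 pp.
Hours worked: 0.52 × 0.9 = 0.468 pp.
Output growth = 0.8 + 1.86 = 2.66%.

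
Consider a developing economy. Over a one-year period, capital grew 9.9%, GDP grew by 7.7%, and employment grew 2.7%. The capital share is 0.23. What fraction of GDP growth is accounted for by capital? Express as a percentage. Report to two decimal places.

Capital contributed 0.23 × 9.9 = 2.277 pp.
Share of growth = 2.277 / 7.7 × 100 = 29.5714%.

Capital accounted for 29.57% of growth.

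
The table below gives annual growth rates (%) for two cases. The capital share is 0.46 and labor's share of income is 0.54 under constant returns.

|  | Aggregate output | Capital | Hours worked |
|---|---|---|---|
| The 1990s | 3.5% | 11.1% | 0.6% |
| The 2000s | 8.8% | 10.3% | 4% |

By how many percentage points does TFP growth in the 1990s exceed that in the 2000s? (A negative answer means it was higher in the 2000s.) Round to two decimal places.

-3.83 percentage points

Labor's share = 1 − 0.46 = 0.54.
The 1990s: TFP = 3.5 − 5.106 − 0.324 = -1.93%.
The 2000s: TFP = 8.8 − 4.738 − 2.16 = 1.902%.
Difference = -1.93 − (1.902) = -3.832 pp.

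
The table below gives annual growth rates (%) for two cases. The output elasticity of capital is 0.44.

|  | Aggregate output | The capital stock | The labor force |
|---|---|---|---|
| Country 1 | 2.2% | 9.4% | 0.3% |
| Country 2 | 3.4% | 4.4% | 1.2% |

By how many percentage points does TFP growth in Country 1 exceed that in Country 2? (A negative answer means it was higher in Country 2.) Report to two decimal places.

Labor's share = 1 − 0.44 = 0.56.
Country 1: TFP = 2.2 − 4.136 − 0.168 = -2.104%.
Country 2: TFP = 3.4 − 1.936 − 0.672 = 0.792%.
Difference = -2.104 − (0.792) = -2.896 pp.

-2.90 percentage points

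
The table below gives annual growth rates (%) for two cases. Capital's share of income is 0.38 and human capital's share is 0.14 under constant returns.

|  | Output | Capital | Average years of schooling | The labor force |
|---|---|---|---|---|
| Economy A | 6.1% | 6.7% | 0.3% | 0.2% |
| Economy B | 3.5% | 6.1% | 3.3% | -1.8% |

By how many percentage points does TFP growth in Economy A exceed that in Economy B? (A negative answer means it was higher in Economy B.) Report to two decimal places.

Labor's share = 1 − 0.38 − 0.14 = 0.48.
Economy A: TFP = 6.1 − 2.546 − 0.042 − 0.096 = 3.416%.
Economy B: TFP = 3.5 − 2.318 − 0.462 + 0.864 = 1.584%.
Difference = 3.416 − (1.584) = 1.832 pp.

1.83 percentage points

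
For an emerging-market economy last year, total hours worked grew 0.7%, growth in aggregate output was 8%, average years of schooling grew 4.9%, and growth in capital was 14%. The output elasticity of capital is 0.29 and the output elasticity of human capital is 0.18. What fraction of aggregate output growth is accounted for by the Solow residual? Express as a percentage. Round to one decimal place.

Labor's share = 1 − 0.29 − 0.18 = 0.53.
Capital: 0.29 × 14 = 4.06 pp.
Average years of schooling: 0.18 × 4.9 = 0.882 pp.
Total hours worked: 0.53 × 0.7 = 0.371 pp.
TFP growth = 8 − 5.313 = 2.687%.
TFP share of growth = 2.687 / 8 × 100 = 33.588%.

33.6%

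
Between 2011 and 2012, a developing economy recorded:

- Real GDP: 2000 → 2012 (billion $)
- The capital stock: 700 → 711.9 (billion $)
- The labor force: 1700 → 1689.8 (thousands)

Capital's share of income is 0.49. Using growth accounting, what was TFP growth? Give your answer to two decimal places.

Real GDP growth = (2012 − 2000) / 2000 = 0.6%.
The capital stock growth = (711.9 − 700) / 700 = 1.7%.
The labor force growth = (1689.8 − 1700) / 1700 = -0.6%.
Labor's share = 1 − 0.49 = 0.51.
The capital stock: 0.49 × 1.7 = 0.833 pp.
The labor force: 0.51 × (-0.6) = -0.306 pp.
TFP growth = 0.6 − 0.527 = 0.073%.

TFP grew 0.07%.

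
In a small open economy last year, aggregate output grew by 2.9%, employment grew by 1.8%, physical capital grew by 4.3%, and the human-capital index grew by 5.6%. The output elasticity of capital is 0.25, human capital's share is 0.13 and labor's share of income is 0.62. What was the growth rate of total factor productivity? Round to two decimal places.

Labor's share = 1 − 0.25 − 0.13 = 0.62.
Physical capital: 0.25 × 4.3 = 1.075 pp.
The human-capital index: 0.13 × 5.6 = 0.728 pp.
Employment: 0.62 × 1.8 = 1.116 pp.
TFP growth = 2.9 − 2.919 = -0.019%.

-0.02%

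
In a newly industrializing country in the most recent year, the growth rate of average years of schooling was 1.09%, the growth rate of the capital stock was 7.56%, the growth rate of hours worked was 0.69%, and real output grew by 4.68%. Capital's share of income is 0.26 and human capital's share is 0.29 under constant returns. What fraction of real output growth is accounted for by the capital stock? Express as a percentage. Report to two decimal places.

The capital stock accounted for 42.00% of growth.

The capital stock contributed 0.26 × 7.56 = 1.9656 pp.
Share of growth = 1.9656 / 4.68 × 100 = 42%.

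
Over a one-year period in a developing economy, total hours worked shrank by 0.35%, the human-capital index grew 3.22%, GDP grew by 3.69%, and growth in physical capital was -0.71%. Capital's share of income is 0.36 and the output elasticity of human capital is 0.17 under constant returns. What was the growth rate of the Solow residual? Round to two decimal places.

3.56%

Labor's share = 1 − 0.36 − 0.17 = 0.47.
Physical capital: 0.36 × (-0.71) = -0.2556 pp.
The human-capital index: 0.17 × 3.22 = 0.5474 pp.
Total hours worked: 0.47 × (-0.35) = -0.1645 pp.
TFP growth = 3.69 − 0.1273 = 3.5627%.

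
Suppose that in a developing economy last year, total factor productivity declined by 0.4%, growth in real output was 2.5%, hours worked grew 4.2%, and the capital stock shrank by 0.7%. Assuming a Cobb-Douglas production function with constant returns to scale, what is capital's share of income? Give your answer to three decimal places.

α = 0.265

gY = gA + α·gK + (1−α)·gL, so gY − gA − gL = α(gK − gL).
2.5 + 0.4 − 4.2 = α × (-0.7 − 4.2).
-1.3 = -4.9 α, so α = 0.26531.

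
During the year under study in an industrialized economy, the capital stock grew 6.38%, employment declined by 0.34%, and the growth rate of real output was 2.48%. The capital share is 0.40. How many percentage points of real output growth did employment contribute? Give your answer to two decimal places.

Labor's share = 1 − 0.4 = 0.6.
Contribution = share × growth = 0.6 × (-0.34) = -0.204 pp.

-0.20 pp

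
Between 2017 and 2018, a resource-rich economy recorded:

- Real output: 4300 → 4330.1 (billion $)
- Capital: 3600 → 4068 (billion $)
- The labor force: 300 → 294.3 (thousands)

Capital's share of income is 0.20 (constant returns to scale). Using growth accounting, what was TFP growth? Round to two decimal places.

-0.38%

Real output growth = (4330.1 − 4300) / 4300 = 0.7%.
Capital growth = (4068 − 3600) / 3600 = 13%.
The labor force growth = (294.3 − 300) / 300 = -1.9%.
Labor's share = 1 − 0.2 = 0.8.
Capital: 0.2 × 13 = 2.6 pp.
The labor force: 0.8 × (-1.9) = -1.52 pp.
TFP growth = 0.7 − 1.08 = -0.38%.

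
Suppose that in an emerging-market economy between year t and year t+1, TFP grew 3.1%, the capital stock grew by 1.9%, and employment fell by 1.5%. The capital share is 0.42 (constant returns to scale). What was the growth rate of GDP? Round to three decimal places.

Labor's share = 1 − 0.42 = 0.58.
The capital stock: 0.42 × 1.9 = 0.798 pp.
Employment: 0.58 × (-1.5) = -0.87 pp.
Output growth = 3.1 + (-0.072) = 3.028%.

3.028%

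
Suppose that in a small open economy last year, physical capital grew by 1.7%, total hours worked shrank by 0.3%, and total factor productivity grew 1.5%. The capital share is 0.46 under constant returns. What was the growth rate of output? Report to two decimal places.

Labor's share = 1 − 0.46 = 0.54.
Physical capital: 0.46 × 1.7 = 0.782 pp.
Total hours worked: 0.54 × (-0.3) = -0.162 pp.
Output growth = 1.5 + 0.62 = 2.12%.

2.12%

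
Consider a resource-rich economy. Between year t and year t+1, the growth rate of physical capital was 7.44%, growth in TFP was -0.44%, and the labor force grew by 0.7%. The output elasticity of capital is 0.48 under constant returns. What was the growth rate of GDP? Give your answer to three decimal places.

GDP growth was 3.495%.

Labor's share = 1 − 0.48 = 0.52.
Physical capital: 0.48 × 7.44 = 3.5712 pp.
The labor force: 0.52 × 0.7 = 0.364 pp.
Output growth = -0.44 + 3.9352 = 3.4952%.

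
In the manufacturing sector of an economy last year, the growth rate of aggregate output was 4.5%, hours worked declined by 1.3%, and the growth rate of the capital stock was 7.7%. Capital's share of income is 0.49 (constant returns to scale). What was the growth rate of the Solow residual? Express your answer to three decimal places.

Labor's share = 1 − 0.49 = 0.51.
The capital stock: 0.49 × 7.7 = 3.773 pp.
Hours worked: 0.51 × (-1.3) = -0.663 pp.
TFP growth = 4.5 − 3.11 = 1.39%.

The Solow residual growth was 1.390%.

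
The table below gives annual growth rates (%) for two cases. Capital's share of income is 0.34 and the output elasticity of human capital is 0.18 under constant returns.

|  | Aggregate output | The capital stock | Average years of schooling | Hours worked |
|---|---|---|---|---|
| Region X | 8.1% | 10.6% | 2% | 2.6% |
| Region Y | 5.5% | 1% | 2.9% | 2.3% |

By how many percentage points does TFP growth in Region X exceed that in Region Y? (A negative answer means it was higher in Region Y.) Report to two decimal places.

-0.65 percentage points

Labor's share = 1 − 0.34 − 0.18 = 0.48.
Region X: TFP = 8.1 − 3.604 − 0.36 − 1.248 = 2.888%.
Region Y: TFP = 5.5 − 0.34 − 0.522 − 1.104 = 3.534%.
Difference = 2.888 − (3.534) = -0.646 pp.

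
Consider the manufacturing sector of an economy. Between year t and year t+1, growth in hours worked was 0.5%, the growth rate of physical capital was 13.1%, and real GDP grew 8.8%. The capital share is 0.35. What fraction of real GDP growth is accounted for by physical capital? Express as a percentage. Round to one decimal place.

Physical capital contributed 0.35 × 13.1 = 4.585 pp.
Share of growth = 4.585 / 8.8 × 100 = 52.102%.

52.1%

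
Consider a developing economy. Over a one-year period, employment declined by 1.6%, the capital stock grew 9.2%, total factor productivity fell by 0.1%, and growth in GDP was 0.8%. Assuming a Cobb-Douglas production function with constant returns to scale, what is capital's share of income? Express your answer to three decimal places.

gY = gA + α·gK + (1−α)·gL, so gY − gA − gL = α(gK − gL).
0.8 + 0.1 + 1.6 = α × (9.2 − (-1.6)).
2.5 = 10.8 α, so α = 0.23148.

0.231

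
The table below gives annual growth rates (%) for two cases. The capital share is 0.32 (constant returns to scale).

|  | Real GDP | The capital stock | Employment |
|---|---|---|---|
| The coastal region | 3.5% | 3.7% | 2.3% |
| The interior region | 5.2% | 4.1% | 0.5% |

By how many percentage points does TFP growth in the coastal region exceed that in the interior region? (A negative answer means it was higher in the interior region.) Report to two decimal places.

Labor's share = 1 − 0.32 = 0.68.
The coastal region: TFP = 3.5 − 1.184 − 1.564 = 0.752%.
The interior region: TFP = 5.2 − 1.312 − 0.34 = 3.548%.
Difference = 0.752 − (3.548) = -2.796 pp.

-2.80 percentage points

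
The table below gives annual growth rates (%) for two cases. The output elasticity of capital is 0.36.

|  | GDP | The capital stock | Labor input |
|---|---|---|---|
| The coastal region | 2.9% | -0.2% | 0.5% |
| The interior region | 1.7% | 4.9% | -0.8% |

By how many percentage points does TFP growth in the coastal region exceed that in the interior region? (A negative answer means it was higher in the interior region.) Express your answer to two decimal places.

Labor's share = 1 − 0.36 = 0.64.
The coastal region: TFP = 2.9 + 0.072 − 0.32 = 2.652%.
The interior region: TFP = 1.7 − 1.764 + 0.512 = 0.448%.
Difference = 2.652 − (0.448) = 2.204 pp.

2.20 percentage points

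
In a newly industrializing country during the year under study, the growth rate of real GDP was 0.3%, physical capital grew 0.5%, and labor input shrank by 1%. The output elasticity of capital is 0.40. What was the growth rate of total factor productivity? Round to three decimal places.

Labor's share = 1 − 0.4 = 0.6.
Physical capital: 0.4 × 0.5 = 0.2 pp.
Labor input: 0.6 × (-1) = -0.6 pp.
TFP growth = 0.3 + 0.4 = 0.7%.

Total factor productivity grew 0.700%.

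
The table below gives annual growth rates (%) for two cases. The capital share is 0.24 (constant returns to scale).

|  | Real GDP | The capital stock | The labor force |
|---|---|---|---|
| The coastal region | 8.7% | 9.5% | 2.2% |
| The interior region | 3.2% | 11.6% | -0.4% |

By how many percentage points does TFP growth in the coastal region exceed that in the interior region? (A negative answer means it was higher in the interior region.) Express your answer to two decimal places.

Labor's share = 1 − 0.24 = 0.76.
The coastal region: TFP = 8.7 − 2.28 − 1.672 = 4.748%.
The interior region: TFP = 3.2 − 2.784 + 0.304 = 0.72%.
Difference = 4.748 − (0.72) = 4.028 pp.

4.03 percentage points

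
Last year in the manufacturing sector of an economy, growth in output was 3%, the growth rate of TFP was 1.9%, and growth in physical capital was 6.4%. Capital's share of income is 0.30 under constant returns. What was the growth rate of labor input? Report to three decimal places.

Labor's share = 1 − 0.3 = 0.7.
gY = gA + 0.3×6.4 + 0.7×g.
0.7×g = 3 − 1.9 − 1.92 = -0.82.
g = -0.82 / 0.7 = -1.17143%.

-1.171%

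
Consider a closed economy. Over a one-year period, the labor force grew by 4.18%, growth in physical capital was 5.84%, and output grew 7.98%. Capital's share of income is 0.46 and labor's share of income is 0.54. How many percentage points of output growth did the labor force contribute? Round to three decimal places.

Labor's share = 1 − 0.46 = 0.54.
Contribution = share × growth = 0.54 × 4.18 = 2.2572 pp.

2.257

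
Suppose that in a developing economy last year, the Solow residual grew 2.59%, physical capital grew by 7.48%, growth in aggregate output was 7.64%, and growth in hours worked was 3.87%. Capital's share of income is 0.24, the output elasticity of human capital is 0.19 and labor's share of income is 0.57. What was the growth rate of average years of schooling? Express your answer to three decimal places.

Labor's share = 1 − 0.24 − 0.19 = 0.57.
gY = gA + 0.24×7.48 + 0.57×3.87 + 0.19×g.
0.19×g = 7.64 − 2.59 − 4.0011 = 1.0489.
g = 1.0489 / 0.19 = 5.52053%.

Average years of schooling grew 5.521%.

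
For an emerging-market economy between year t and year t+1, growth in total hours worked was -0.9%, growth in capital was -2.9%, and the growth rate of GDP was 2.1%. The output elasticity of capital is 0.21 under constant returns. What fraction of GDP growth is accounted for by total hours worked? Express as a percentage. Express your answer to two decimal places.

Total hours worked accounted for -33.86% of growth.

Labor's share = 1 − 0.21 = 0.79.
Total hours worked contributed 0.79 × (-0.9) = -0.711 pp.
Share of growth = -0.711 / 2.1 × 100 = -33.8571%.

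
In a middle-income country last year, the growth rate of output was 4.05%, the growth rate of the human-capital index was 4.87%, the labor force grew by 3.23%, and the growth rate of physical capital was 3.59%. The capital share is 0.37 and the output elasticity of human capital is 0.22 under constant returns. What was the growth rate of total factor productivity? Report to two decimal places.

0.33%

Labor's share = 1 − 0.37 − 0.22 = 0.41.
Physical capital: 0.37 × 3.59 = 1.3283 pp.
The human-capital index: 0.22 × 4.87 = 1.0714 pp.
The labor force: 0.41 × 3.23 = 1.3243 pp.
TFP growth = 4.05 − 3.724 = 0.326%.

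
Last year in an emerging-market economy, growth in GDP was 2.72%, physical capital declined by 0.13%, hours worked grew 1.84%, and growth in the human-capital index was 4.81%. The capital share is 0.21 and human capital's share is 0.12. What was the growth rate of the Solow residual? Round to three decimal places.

0.937%

Labor's share = 1 − 0.21 − 0.12 = 0.67.
Physical capital: 0.21 × (-0.13) = -0.0273 pp.
The human-capital index: 0.12 × 4.81 = 0.5772 pp.
Hours worked: 0.67 × 1.84 = 1.2328 pp.
TFP growth = 2.72 − 1.7827 = 0.9373%.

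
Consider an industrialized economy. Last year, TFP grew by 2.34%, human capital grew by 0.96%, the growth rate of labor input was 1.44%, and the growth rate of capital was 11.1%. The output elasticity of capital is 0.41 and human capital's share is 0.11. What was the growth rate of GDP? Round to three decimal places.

Labor's share = 1 − 0.41 − 0.11 = 0.48.
Capital: 0.41 × 11.1 = 4.551 pp.
Human capital: 0.11 × 0.96 = 0.1056 pp.
Labor input: 0.48 × 1.44 = 0.6912 pp.
Output growth = 2.34 + 5.3478 = 7.6878%.

GDP growth was 7.688%.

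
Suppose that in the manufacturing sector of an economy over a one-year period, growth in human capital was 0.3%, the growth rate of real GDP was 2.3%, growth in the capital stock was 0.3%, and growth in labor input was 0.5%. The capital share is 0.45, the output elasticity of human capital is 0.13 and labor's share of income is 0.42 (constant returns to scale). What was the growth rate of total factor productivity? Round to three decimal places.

1.916%

Labor's share = 1 − 0.45 − 0.13 = 0.42.
The capital stock: 0.45 × 0.3 = 0.135 pp.
Human capital: 0.13 × 0.3 = 0.039 pp.
Labor input: 0.42 × 0.5 = 0.21 pp.
TFP growth = 2.3 − 0.384 = 1.916%.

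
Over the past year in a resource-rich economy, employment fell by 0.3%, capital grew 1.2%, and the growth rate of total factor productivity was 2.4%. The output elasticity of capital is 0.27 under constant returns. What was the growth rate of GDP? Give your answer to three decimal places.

Labor's share = 1 − 0.27 = 0.73.
Capital: 0.27 × 1.2 = 0.324 pp.
Employment: 0.73 × (-0.3) = -0.219 pp.
Output growth = 2.4 + 0.105 = 2.505%.

GDP grew 2.505%.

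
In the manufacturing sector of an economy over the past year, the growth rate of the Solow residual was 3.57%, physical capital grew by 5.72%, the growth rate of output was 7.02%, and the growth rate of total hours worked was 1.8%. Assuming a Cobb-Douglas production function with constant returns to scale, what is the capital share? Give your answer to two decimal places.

The capital share is 0.42.

gY = gA + α·gK + (1−α)·gL, so gY − gA − gL = α(gK − gL).
7.02 − 3.57 − 1.8 = α × (5.72 − 1.8).
1.65 = 3.92 α, so α = 0.4209.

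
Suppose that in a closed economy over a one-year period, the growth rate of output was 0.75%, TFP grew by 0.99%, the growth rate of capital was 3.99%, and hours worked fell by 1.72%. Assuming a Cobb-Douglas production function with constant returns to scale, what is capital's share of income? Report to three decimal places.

Capital's share of income is 0.259.

gY = gA + α·gK + (1−α)·gL, so gY − gA − gL = α(gK − gL).
0.75 − 0.99 + 1.72 = α × (3.99 − (-1.72)).
1.48 = 5.71 α, so α = 0.25919.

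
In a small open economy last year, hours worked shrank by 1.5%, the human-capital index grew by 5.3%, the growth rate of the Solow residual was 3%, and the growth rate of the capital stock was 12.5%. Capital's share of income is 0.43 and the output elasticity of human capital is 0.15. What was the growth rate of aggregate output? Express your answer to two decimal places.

Labor's share = 1 − 0.43 − 0.15 = 0.42.
The capital stock: 0.43 × 12.5 = 5.375 pp.
The human-capital index: 0.15 × 5.3 = 0.795 pp.
Hours worked: 0.42 × (-1.5) = -0.63 pp.
Output growth = 3 + 5.54 = 8.54%.

8.54%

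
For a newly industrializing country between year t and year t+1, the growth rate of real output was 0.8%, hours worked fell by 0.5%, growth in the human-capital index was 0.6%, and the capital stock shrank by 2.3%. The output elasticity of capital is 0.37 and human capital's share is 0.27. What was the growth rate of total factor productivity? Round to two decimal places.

1.67%

Labor's share = 1 − 0.37 − 0.27 = 0.36.
The capital stock: 0.37 × (-2.3) = -0.851 pp.
The human-capital index: 0.27 × 0.6 = 0.162 pp.
Hours worked: 0.36 × (-0.5) = -0.18 pp.
TFP growth = 0.8 + 0.869 = 1.669%.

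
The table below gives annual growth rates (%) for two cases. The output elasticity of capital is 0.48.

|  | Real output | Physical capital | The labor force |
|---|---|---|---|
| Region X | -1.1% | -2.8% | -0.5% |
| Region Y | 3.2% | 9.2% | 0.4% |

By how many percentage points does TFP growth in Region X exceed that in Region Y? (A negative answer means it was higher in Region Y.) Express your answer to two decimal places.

1.93 percentage points

Labor's share = 1 − 0.48 = 0.52.
Region X: TFP = -1.1 + 1.344 + 0.26 = 0.504%.
Region Y: TFP = 3.2 − 4.416 − 0.208 = -1.424%.
Difference = 0.504 − (-1.424) = 1.928 pp.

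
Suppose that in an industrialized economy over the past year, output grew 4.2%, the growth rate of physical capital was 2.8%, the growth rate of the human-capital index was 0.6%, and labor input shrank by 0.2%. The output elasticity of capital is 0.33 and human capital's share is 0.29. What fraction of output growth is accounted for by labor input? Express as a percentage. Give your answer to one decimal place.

Labor input accounted for -1.8% of growth.

Labor's share = 1 − 0.33 − 0.29 = 0.38.
Labor input contributed 0.38 × (-0.2) = -0.076 pp.
Share of growth = -0.076 / 4.2 × 100 = -1.81%.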